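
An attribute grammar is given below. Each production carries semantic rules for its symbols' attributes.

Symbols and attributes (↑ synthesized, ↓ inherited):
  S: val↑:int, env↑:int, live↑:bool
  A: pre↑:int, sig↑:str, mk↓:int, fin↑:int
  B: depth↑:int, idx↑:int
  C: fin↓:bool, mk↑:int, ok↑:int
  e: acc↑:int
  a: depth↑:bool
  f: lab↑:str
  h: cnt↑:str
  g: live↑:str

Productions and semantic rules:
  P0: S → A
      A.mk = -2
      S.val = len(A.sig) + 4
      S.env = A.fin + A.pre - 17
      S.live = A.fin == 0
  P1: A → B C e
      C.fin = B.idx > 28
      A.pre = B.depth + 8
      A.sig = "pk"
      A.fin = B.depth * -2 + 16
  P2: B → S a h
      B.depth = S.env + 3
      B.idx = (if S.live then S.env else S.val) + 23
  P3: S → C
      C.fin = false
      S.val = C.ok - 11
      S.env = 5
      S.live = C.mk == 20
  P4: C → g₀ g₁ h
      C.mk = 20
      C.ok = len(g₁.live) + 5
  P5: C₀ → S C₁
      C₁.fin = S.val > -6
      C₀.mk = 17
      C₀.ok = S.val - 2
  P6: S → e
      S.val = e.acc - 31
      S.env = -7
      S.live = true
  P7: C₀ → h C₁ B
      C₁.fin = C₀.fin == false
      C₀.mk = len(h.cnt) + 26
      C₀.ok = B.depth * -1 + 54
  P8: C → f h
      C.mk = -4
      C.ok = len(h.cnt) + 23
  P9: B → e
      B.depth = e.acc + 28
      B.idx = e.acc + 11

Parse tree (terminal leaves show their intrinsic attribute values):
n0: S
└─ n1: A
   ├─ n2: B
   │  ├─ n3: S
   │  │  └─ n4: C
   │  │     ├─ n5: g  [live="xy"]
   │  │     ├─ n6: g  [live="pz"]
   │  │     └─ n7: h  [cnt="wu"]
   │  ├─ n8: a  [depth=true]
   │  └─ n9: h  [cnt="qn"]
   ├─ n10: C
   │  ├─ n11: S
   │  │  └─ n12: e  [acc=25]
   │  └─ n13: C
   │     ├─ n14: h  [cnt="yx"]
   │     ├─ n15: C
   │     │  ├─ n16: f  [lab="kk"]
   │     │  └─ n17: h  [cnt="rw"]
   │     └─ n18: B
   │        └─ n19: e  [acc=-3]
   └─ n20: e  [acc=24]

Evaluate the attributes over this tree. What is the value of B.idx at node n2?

28

1. n1.mk = -2  [-2]
2. n4.fin = false  [false]
3. n5.live = "xy"  [terminal]
4. n6.live = "pz"  [terminal]
5. n7.cnt = "wu"  [terminal]
6. n4.mk = 20  [20]
7. n4.ok = 7  [len(g₁.live) + 5]
8. n3.val = -4  [C.ok - 11]
9. n3.env = 5  [5]
10. n3.live = true  [C.mk == 20]
11. n8.depth = true  [terminal]
12. n9.cnt = "qn"  [terminal]
13. n2.depth = 8  [S.env + 3]
14. n2.idx = 28  [(if S.live then S.env else S.val) + 23]
15. n10.fin = false  [B.idx > 28]
16. n12.acc = 25  [terminal]
17. n11.val = -6  [e.acc - 31]
18. n11.env = -7  [-7]
19. n11.live = true  [true]
20. n13.fin = false  [S.val > -6]
21. n14.cnt = "yx"  [terminal]
22. n15.fin = true  [C₀.fin == false]
23. n16.lab = "kk"  [terminal]
24. n17.cnt = "rw"  [terminal]
25. n15.mk = -4  [-4]
26. n15.ok = 25  [len(h.cnt) + 23]
27. n19.acc = -3  [terminal]
28. n18.depth = 25  [e.acc + 28]
29. n18.idx = 8  [e.acc + 11]
30. n13.mk = 28  [len(h.cnt) + 26]
31. n13.ok = 29  [B.depth * -1 + 54]
32. n10.mk = 17  [17]
33. n10.ok = -8  [S.val - 2]
34. n20.acc = 24  [terminal]
35. n1.pre = 16  [B.depth + 8]
36. n1.sig = "pk"  ["pk"]
37. n1.fin = 0  [B.depth * -2 + 16]
38. n0.val = 6  [len(A.sig) + 4]
39. n0.env = -1  [A.fin + A.pre - 17]
40. n0.live = true  [A.fin == 0]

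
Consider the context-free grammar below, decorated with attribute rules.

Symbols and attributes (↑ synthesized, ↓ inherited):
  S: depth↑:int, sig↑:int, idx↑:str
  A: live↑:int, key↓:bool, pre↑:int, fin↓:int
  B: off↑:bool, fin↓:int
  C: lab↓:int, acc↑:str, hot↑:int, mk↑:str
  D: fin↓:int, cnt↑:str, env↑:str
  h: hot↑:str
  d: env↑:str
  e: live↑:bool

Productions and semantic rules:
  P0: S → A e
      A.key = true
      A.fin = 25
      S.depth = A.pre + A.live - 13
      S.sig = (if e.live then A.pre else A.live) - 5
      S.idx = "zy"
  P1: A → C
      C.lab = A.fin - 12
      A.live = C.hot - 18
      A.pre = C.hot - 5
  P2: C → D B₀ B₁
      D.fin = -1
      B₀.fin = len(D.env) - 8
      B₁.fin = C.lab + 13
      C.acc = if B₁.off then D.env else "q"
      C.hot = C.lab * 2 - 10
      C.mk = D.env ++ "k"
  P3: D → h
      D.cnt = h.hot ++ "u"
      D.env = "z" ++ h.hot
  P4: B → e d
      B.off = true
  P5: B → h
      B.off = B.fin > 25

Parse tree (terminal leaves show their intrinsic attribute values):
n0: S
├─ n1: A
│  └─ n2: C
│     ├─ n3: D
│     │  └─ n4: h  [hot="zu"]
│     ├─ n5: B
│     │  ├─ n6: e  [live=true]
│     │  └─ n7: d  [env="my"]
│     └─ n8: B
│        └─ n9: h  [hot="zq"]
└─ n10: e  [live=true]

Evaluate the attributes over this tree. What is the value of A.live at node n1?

-2

1. n1.key = true  [true]
2. n1.fin = 25  [25]
3. n2.lab = 13  [A.fin - 12]
4. n3.fin = -1  [-1]
5. n4.hot = "zu"  [terminal]
6. n3.cnt = "zuu"  [h.hot ++ "u"]
7. n3.env = "zzu"  ["z" ++ h.hot]
8. n5.fin = -5  [len(D.env) - 8]
9. n6.live = true  [terminal]
10. n7.env = "my"  [terminal]
11. n5.off = true  [true]
12. n8.fin = 26  [C.lab + 13]
13. n9.hot = "zq"  [terminal]
14. n8.off = true  [B.fin > 25]
15. n2.acc = "zzu"  [if B₁.off then D.env else "q"]
16. n2.hot = 16  [C.lab * 2 - 10]
17. n2.mk = "zzuk"  [D.env ++ "k"]
18. n1.live = -2  [C.hot - 18]
19. n1.pre = 11  [C.hot - 5]
20. n10.live = true  [terminal]
21. n0.depth = -4  [A.pre + A.live - 13]
22. n0.sig = 6  [(if e.live then A.pre else A.live) - 5]
23. n0.idx = "zy"  ["zy"]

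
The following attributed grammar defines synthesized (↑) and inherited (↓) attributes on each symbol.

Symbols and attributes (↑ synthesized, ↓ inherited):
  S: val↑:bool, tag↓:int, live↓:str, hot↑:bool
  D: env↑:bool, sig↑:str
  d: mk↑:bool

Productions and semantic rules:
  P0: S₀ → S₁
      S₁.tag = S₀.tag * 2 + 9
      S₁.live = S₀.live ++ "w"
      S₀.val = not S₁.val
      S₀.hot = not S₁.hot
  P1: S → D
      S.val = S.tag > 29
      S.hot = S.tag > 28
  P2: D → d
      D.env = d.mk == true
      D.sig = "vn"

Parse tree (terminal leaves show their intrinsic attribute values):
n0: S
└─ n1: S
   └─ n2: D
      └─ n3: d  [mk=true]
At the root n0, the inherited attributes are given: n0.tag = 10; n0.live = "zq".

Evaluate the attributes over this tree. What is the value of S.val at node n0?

1. n0.tag = 10  [given at root]
2. n0.live = "zq"  [given at root]
3. n1.tag = 29  [S₀.tag * 2 + 9]
4. n1.live = "zqw"  [S₀.live ++ "w"]
5. n3.mk = true  [terminal]
6. n2.env = true  [d.mk == true]
7. n2.sig = "vn"  ["vn"]
8. n1.val = false  [S.tag > 29]
9. n1.hot = true  [S.tag > 28]
10. n0.val = true  [not S₁.val]
11. n0.hot = false  [not S₁.hot]

true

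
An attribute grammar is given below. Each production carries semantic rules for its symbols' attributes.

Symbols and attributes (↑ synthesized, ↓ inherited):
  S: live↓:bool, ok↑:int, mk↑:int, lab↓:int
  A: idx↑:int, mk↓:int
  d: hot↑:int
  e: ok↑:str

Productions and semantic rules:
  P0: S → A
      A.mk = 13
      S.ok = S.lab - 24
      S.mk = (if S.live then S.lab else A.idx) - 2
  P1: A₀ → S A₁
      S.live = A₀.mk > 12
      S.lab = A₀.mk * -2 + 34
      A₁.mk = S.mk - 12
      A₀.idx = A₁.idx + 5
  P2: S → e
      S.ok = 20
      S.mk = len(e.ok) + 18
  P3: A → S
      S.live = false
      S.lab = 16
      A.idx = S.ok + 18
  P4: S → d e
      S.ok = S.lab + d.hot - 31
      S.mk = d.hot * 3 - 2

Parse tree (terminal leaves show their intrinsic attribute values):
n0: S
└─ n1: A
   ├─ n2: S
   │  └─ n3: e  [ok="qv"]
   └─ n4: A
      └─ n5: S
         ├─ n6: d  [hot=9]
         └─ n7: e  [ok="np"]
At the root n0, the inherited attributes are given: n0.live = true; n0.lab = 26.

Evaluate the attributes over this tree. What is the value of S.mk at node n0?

24

1. n0.live = true  [given at root]
2. n0.lab = 26  [given at root]
3. n1.mk = 13  [13]
4. n2.live = true  [A₀.mk > 12]
5. n2.lab = 8  [A₀.mk * -2 + 34]
6. n3.ok = "qv"  [terminal]
7. n2.ok = 20  [20]
8. n2.mk = 20  [len(e.ok) + 18]
9. n4.mk = 8  [S.mk - 12]
10. n5.live = false  [false]
11. n5.lab = 16  [16]
12. n6.hot = 9  [terminal]
13. n7.ok = "np"  [terminal]
14. n5.ok = -6  [S.lab + d.hot - 31]
15. n5.mk = 25  [d.hot * 3 - 2]
16. n4.idx = 12  [S.ok + 18]
17. n1.idx = 17  [A₁.idx + 5]
18. n0.ok = 2  [S.lab - 24]
19. n0.mk = 24  [(if S.live then S.lab else A.idx) - 2]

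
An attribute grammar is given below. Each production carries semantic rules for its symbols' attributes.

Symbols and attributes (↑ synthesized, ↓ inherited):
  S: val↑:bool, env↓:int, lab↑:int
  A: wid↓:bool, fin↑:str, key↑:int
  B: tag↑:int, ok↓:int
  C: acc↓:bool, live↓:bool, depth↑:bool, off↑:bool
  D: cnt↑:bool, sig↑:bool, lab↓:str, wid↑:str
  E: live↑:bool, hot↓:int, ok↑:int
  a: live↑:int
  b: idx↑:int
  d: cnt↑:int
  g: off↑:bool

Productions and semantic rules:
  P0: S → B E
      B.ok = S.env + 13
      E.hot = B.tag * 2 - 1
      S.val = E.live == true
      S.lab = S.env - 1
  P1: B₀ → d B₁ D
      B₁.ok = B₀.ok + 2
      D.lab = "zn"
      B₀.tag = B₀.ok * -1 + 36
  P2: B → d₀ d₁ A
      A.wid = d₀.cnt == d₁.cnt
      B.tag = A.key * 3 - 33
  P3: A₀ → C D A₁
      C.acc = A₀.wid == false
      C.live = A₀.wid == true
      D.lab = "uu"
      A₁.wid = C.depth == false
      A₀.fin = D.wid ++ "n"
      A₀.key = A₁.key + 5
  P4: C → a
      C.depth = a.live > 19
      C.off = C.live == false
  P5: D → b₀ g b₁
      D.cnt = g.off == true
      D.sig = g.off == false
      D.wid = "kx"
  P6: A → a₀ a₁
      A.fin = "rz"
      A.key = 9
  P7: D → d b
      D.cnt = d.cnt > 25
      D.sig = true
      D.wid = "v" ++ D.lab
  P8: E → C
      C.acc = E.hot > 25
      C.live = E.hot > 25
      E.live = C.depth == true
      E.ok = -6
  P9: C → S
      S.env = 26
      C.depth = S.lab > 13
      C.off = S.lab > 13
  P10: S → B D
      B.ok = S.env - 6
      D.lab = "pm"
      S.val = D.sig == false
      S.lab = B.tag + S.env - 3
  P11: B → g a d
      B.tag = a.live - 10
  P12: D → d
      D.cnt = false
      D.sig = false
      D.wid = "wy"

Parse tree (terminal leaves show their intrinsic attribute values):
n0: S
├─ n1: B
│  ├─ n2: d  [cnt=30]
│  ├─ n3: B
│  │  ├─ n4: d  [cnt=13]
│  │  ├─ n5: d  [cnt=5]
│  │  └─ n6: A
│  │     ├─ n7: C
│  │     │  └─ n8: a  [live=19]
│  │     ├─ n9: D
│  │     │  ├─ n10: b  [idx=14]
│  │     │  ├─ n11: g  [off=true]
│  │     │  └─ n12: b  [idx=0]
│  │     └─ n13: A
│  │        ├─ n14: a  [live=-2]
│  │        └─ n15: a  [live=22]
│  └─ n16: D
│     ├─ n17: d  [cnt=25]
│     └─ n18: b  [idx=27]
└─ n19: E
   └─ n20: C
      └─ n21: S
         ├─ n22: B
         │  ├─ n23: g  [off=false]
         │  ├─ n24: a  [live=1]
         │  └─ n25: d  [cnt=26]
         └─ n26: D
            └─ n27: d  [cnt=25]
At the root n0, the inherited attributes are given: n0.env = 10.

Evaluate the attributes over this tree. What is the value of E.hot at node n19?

25

1. n0.env = 10  [given at root]
2. n1.ok = 23  [S.env + 13]
3. n2.cnt = 30  [terminal]
4. n3.ok = 25  [B₀.ok + 2]
5. n4.cnt = 13  [terminal]
6. n5.cnt = 5  [terminal]
7. n6.wid = false  [d₀.cnt == d₁.cnt]
8. n7.acc = true  [A₀.wid == false]
9. n7.live = false  [A₀.wid == true]
10. n8.live = 19  [terminal]
11. n7.depth = false  [a.live > 19]
12. n7.off = true  [C.live == false]
13. n9.lab = "uu"  ["uu"]
14. n10.idx = 14  [terminal]
15. n11.off = true  [terminal]
16. n12.idx = 0  [terminal]
17. n9.cnt = true  [g.off == true]
18. n9.sig = false  [g.off == false]
19. n9.wid = "kx"  ["kx"]
20. n13.wid = true  [C.depth == false]
21. n14.live = -2  [terminal]
22. n15.live = 22  [terminal]
23. n13.fin = "rz"  ["rz"]
24. n13.key = 9  [9]
25. n6.fin = "kxn"  [D.wid ++ "n"]
26. n6.key = 14  [A₁.key + 5]
27. n3.tag = 9  [A.key * 3 - 33]
28. n16.lab = "zn"  ["zn"]
29. n17.cnt = 25  [terminal]
30. n18.idx = 27  [terminal]
31. n16.cnt = false  [d.cnt > 25]
32. n16.sig = true  [true]
33. n16.wid = "vzn"  ["v" ++ D.lab]
34. n1.tag = 13  [B₀.ok * -1 + 36]
35. n19.hot = 25  [B.tag * 2 - 1]
36. n20.acc = false  [E.hot > 25]
37. n20.live = false  [E.hot > 25]
38. n21.env = 26  [26]
39. n22.ok = 20  [S.env - 6]
40. n23.off = false  [terminal]
41. n24.live = 1  [terminal]
42. n25.cnt = 26  [terminal]
43. n22.tag = -9  [a.live - 10]
44. n26.lab = "pm"  ["pm"]
45. n27.cnt = 25  [terminal]
46. n26.cnt = false  [false]
47. n26.sig = false  [false]
48. n26.wid = "wy"  ["wy"]
49. n21.val = true  [D.sig == false]
50. n21.lab = 14  [B.tag + S.env - 3]
51. n20.depth = true  [S.lab > 13]
52. n20.off = true  [S.lab > 13]
53. n19.live = true  [C.depth == true]
54. n19.ok = -6  [-6]
55. n0.val = true  [E.live == true]
56. n0.lab = 9  [S.env - 1]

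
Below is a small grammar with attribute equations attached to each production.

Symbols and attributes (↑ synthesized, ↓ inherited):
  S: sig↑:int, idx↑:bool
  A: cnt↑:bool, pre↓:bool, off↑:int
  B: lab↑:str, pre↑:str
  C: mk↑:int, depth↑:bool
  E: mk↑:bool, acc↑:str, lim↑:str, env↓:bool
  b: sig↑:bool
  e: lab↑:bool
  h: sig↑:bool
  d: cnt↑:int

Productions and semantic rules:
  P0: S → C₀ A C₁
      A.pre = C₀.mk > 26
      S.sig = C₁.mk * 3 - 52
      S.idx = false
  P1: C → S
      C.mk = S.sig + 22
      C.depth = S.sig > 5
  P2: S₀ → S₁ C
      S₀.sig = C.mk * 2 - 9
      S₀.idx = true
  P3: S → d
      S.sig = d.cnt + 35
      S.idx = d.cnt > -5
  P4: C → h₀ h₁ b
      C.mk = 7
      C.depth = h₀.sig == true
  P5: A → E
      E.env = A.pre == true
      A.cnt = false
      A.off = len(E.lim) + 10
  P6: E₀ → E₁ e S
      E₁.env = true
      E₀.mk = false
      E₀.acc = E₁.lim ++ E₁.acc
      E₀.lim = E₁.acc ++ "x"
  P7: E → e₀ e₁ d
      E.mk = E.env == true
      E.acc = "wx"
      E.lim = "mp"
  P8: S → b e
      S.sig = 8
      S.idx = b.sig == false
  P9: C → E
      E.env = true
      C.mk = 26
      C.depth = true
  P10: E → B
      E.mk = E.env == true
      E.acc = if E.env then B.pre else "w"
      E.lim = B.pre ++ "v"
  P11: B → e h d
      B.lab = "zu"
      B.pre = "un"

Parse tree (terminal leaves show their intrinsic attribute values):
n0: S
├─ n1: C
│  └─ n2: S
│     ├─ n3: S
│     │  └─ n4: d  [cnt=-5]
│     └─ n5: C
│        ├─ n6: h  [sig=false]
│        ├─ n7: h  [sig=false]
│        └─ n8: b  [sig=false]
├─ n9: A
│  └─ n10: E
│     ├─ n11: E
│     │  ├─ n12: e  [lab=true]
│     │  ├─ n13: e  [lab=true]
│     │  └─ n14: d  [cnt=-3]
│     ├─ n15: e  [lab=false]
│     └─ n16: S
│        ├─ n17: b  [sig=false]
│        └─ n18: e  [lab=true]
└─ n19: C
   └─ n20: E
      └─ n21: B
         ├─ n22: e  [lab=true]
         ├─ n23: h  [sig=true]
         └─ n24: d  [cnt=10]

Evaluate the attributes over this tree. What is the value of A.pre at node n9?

1. n4.cnt = -5  [terminal]
2. n3.sig = 30  [d.cnt + 35]
3. n3.idx = false  [d.cnt > -5]
4. n6.sig = false  [terminal]
5. n7.sig = false  [terminal]
6. n8.sig = false  [terminal]
7. n5.mk = 7  [7]
8. n5.depth = false  [h₀.sig == true]
9. n2.sig = 5  [C.mk * 2 - 9]
10. n2.idx = true  [true]
11. n1.mk = 27  [S.sig + 22]
12. n1.depth = false  [S.sig > 5]
13. n9.pre = true  [C₀.mk > 26]
14. n10.env = true  [A.pre == true]
15. n11.env = true  [true]
16. n12.lab = true  [terminal]
17. n13.lab = true  [terminal]
18. n14.cnt = -3  [terminal]
19. n11.mk = true  [E.env == true]
20. n11.acc = "wx"  ["wx"]
21. n11.lim = "mp"  ["mp"]
22. n15.lab = false  [terminal]
23. n17.sig = false  [terminal]
24. n18.lab = true  [terminal]
25. n16.sig = 8  [8]
26. n16.idx = true  [b.sig == false]
27. n10.mk = false  [false]
28. n10.acc = "mpwx"  [E₁.lim ++ E₁.acc]
29. n10.lim = "wxx"  [E₁.acc ++ "x"]
30. n9.cnt = false  [false]
31. n9.off = 13  [len(E.lim) + 10]
32. n20.env = true  [true]
33. n22.lab = true  [terminal]
34. n23.sig = true  [terminal]
35. n24.cnt = 10  [terminal]
36. n21.lab = "zu"  ["zu"]
37. n21.pre = "un"  ["un"]
38. n20.mk = true  [E.env == true]
39. n20.acc = "un"  [if E.env then B.pre else "w"]
40. n20.lim = "unv"  [B.pre ++ "v"]
41. n19.mk = 26  [26]
42. n19.depth = true  [true]
43. n0.sig = 26  [C₁.mk * 3 - 52]
44. n0.idx = false  [false]

true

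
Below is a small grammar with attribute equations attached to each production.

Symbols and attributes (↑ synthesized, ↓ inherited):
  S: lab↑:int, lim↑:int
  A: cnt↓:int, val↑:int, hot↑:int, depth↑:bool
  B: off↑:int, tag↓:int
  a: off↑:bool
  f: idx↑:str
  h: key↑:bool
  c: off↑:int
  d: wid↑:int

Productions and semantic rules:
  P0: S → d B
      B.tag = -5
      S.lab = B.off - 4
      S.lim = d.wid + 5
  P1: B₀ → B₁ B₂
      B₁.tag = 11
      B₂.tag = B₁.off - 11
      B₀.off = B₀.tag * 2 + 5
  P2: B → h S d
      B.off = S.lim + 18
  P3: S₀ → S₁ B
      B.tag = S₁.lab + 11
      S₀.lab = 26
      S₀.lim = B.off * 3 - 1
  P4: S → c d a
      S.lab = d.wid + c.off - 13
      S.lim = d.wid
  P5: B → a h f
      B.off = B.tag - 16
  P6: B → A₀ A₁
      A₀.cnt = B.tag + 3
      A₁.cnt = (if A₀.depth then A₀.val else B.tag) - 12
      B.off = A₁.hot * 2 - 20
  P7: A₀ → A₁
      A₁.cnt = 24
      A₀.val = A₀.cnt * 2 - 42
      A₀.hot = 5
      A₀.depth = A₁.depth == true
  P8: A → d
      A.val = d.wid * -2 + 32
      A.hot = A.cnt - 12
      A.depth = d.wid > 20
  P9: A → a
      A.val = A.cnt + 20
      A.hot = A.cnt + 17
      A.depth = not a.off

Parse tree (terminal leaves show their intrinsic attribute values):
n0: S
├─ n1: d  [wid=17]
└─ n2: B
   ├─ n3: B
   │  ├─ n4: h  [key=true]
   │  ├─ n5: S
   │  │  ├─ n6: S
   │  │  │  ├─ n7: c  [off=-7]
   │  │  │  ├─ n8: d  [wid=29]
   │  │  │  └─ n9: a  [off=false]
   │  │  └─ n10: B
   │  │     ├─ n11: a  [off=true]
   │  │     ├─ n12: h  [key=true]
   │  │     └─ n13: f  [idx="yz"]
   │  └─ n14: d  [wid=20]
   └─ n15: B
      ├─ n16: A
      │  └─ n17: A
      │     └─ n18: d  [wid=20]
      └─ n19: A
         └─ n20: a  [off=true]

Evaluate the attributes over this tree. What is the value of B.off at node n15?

1. n1.wid = 17  [terminal]
2. n2.tag = -5  [-5]
3. n3.tag = 11  [11]
4. n4.key = true  [terminal]
5. n7.off = -7  [terminal]
6. n8.wid = 29  [terminal]
7. n9.off = false  [terminal]
8. n6.lab = 9  [d.wid + c.off - 13]
9. n6.lim = 29  [d.wid]
10. n10.tag = 20  [S₁.lab + 11]
11. n11.off = true  [terminal]
12. n12.key = true  [terminal]
13. n13.idx = "yz"  [terminal]
14. n10.off = 4  [B.tag - 16]
15. n5.lab = 26  [26]
16. n5.lim = 11  [B.off * 3 - 1]
17. n14.wid = 20  [terminal]
18. n3.off = 29  [S.lim + 18]
19. n15.tag = 18  [B₁.off - 11]
20. n16.cnt = 21  [B.tag + 3]
21. n17.cnt = 24  [24]
22. n18.wid = 20  [terminal]
23. n17.val = -8  [d.wid * -2 + 32]
24. n17.hot = 12  [A.cnt - 12]
25. n17.depth = false  [d.wid > 20]
26. n16.val = 0  [A₀.cnt * 2 - 42]
27. n16.hot = 5  [5]
28. n16.depth = false  [A₁.depth == true]
29. n19.cnt = 6  [(if A₀.depth then A₀.val else B.tag) - 12]
30. n20.off = true  [terminal]
31. n19.val = 26  [A.cnt + 20]
32. n19.hot = 23  [A.cnt + 17]
33. n19.depth = false  [not a.off]
34. n15.off = 26  [A₁.hot * 2 - 20]
35. n2.off = -5  [B₀.tag * 2 + 5]
36. n0.lab = -9  [B.off - 4]
37. n0.lim = 22  [d.wid + 5]

26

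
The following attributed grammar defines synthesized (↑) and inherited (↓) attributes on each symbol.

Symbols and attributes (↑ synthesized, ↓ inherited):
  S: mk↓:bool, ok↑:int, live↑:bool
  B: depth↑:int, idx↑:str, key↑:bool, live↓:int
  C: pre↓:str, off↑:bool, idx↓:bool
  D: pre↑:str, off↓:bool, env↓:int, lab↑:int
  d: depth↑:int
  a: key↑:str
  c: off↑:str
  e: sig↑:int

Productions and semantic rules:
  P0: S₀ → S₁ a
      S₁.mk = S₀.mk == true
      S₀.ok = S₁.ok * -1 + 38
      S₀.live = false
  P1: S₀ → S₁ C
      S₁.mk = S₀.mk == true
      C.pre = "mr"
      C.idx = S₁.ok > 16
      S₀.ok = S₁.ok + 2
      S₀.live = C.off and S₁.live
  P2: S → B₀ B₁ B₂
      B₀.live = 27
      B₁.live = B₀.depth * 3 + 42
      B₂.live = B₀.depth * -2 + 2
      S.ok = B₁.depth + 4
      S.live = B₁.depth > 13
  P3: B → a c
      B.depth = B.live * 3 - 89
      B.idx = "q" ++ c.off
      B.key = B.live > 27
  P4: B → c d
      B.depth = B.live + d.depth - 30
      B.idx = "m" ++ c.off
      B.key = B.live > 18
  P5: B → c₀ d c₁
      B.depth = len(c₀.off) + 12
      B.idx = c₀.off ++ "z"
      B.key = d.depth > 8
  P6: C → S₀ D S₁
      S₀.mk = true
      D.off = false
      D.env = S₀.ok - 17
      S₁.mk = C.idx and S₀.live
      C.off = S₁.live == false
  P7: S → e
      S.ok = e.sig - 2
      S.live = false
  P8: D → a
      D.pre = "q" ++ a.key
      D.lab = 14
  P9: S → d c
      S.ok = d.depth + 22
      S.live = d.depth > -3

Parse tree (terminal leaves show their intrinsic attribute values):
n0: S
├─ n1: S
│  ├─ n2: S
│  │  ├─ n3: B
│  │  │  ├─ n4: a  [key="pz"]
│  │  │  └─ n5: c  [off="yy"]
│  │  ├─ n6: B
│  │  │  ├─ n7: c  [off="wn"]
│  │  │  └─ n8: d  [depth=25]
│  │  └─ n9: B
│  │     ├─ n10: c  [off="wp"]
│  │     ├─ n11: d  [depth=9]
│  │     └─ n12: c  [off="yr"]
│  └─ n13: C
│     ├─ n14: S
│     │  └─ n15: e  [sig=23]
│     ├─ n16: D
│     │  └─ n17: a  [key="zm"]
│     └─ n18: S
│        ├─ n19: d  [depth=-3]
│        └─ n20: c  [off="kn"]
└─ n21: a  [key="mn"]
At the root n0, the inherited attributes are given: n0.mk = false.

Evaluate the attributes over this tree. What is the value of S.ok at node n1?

19

1. n0.mk = false  [given at root]
2. n1.mk = false  [S₀.mk == true]
3. n2.mk = false  [S₀.mk == true]
4. n3.live = 27  [27]
5. n4.key = "pz"  [terminal]
6. n5.off = "yy"  [terminal]
7. n3.depth = -8  [B.live * 3 - 89]
8. n3.idx = "qyy"  ["q" ++ c.off]
9. n3.key = false  [B.live > 27]
10. n6.live = 18  [B₀.depth * 3 + 42]
11. n7.off = "wn"  [terminal]
12. n8.depth = 25  [terminal]
13. n6.depth = 13  [B.live + d.depth - 30]
14. n6.idx = "mwn"  ["m" ++ c.off]
15. n6.key = false  [B.live > 18]
16. n9.live = 18  [B₀.depth * -2 + 2]
17. n10.off = "wp"  [terminal]
18. n11.depth = 9  [terminal]
19. n12.off = "yr"  [terminal]
20. n9.depth = 14  [len(c₀.off) + 12]
21. n9.idx = "wpz"  [c₀.off ++ "z"]
22. n9.key = true  [d.depth > 8]
23. n2.ok = 17  [B₁.depth + 4]
24. n2.live = false  [B₁.depth > 13]
25. n13.pre = "mr"  ["mr"]
26. n13.idx = true  [S₁.ok > 16]
27. n14.mk = true  [true]
28. n15.sig = 23  [terminal]
29. n14.ok = 21  [e.sig - 2]
30. n14.live = false  [false]
31. n16.off = false  [false]
32. n16.env = 4  [S₀.ok - 17]
33. n17.key = "zm"  [terminal]
34. n16.pre = "qzm"  ["q" ++ a.key]
35. n16.lab = 14  [14]
36. n18.mk = false  [C.idx and S₀.live]
37. n19.depth = -3  [terminal]
38. n20.off = "kn"  [terminal]
39. n18.ok = 19  [d.depth + 22]
40. n18.live = false  [d.depth > -3]
41. n13.off = true  [S₁.live == false]
42. n1.ok = 19  [S₁.ok + 2]
43. n1.live = false  [C.off and S₁.live]
44. n21.key = "mn"  [terminal]
45. n0.ok = 19  [S₁.ok * -1 + 38]
46. n0.live = false  [false]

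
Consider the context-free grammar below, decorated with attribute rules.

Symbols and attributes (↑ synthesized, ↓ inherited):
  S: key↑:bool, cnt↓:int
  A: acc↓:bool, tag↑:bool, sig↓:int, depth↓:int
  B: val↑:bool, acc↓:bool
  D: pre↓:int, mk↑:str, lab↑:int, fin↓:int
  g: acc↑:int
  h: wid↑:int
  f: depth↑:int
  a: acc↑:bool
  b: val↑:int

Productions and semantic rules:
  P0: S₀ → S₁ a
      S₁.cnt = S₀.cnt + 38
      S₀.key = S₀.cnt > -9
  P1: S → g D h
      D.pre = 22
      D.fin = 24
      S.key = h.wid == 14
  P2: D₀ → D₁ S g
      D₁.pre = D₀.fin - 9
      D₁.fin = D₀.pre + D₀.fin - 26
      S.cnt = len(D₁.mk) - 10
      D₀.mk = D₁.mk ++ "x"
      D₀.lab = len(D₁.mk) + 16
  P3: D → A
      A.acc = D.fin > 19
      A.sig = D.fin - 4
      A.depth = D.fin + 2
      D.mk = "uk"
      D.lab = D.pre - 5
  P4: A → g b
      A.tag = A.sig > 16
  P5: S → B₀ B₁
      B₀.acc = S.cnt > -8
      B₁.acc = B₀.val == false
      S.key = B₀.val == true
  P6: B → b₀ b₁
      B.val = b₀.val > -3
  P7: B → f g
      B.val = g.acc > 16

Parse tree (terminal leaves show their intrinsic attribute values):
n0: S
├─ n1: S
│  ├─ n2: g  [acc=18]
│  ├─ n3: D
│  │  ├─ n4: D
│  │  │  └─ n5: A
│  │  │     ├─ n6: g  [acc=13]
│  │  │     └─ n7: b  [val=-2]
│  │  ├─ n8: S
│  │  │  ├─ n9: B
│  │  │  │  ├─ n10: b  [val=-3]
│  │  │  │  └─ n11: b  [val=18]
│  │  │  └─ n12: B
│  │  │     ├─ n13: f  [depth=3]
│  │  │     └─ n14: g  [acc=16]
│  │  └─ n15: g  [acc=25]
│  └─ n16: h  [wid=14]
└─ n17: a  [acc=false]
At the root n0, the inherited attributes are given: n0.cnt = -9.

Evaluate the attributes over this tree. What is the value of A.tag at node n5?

1. n0.cnt = -9  [given at root]
2. n1.cnt = 29  [S₀.cnt + 38]
3. n2.acc = 18  [terminal]
4. n3.pre = 22  [22]
5. n3.fin = 24  [24]
6. n4.pre = 15  [D₀.fin - 9]
7. n4.fin = 20  [D₀.pre + D₀.fin - 26]
8. n5.acc = true  [D.fin > 19]
9. n5.sig = 16  [D.fin - 4]
10. n5.depth = 22  [D.fin + 2]
11. n6.acc = 13  [terminal]
12. n7.val = -2  [terminal]
13. n5.tag = false  [A.sig > 16]
14. n4.mk = "uk"  ["uk"]
15. n4.lab = 10  [D.pre - 5]
16. n8.cnt = -8  [len(D₁.mk) - 10]
17. n9.acc = false  [S.cnt > -8]
18. n10.val = -3  [terminal]
19. n11.val = 18  [terminal]
20. n9.val = false  [b₀.val > -3]
21. n12.acc = true  [B₀.val == false]
22. n13.depth = 3  [terminal]
23. n14.acc = 16  [terminal]
24. n12.val = false  [g.acc > 16]
25. n8.key = false  [B₀.val == true]
26. n15.acc = 25  [terminal]
27. n3.mk = "ukx"  [D₁.mk ++ "x"]
28. n3.lab = 18  [len(D₁.mk) + 16]
29. n16.wid = 14  [terminal]
30. n1.key = true  [h.wid == 14]
31. n17.acc = false  [terminal]
32. n0.key = false  [S₀.cnt > -9]

false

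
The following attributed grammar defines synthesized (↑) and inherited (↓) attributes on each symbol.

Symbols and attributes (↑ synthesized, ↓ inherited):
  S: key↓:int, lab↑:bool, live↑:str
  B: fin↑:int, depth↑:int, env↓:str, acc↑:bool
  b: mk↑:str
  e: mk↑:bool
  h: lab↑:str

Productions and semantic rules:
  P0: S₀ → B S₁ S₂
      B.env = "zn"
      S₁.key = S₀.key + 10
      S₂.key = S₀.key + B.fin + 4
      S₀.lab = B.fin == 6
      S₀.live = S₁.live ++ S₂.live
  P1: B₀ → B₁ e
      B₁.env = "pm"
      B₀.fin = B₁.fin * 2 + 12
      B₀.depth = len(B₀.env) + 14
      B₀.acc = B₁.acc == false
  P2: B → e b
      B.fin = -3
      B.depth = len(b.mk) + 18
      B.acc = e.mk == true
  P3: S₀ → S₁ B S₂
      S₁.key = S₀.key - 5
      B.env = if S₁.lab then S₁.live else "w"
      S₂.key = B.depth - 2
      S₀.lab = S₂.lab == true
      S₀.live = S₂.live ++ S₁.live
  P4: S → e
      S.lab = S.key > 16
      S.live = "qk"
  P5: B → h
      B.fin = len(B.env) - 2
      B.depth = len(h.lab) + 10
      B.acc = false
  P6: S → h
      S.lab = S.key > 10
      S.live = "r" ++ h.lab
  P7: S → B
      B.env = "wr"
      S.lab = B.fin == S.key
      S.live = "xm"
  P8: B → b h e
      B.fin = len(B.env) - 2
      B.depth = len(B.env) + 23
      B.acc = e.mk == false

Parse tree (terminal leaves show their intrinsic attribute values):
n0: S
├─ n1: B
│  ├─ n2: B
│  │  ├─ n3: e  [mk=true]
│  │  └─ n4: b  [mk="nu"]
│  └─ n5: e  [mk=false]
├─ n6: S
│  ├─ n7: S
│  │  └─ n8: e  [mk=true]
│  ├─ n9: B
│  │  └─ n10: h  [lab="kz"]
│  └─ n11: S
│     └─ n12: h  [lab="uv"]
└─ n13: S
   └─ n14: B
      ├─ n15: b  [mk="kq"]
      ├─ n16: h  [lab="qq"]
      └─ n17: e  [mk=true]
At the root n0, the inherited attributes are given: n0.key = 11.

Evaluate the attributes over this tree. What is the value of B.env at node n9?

"w"

1. n0.key = 11  [given at root]
2. n1.env = "zn"  ["zn"]
3. n2.env = "pm"  ["pm"]
4. n3.mk = true  [terminal]
5. n4.mk = "nu"  [terminal]
6. n2.fin = -3  [-3]
7. n2.depth = 20  [len(b.mk) + 18]
8. n2.acc = true  [e.mk == true]
9. n5.mk = false  [terminal]
10. n1.fin = 6  [B₁.fin * 2 + 12]
11. n1.depth = 16  [len(B₀.env) + 14]
12. n1.acc = false  [B₁.acc == false]
13. n6.key = 21  [S₀.key + 10]
14. n7.key = 16  [S₀.key - 5]
15. n8.mk = true  [terminal]
16. n7.lab = false  [S.key > 16]
17. n7.live = "qk"  ["qk"]
18. n9.env = "w"  [if S₁.lab then S₁.live else "w"]
19. n10.lab = "kz"  [terminal]
20. n9.fin = -1  [len(B.env) - 2]
21. n9.depth = 12  [len(h.lab) + 10]
22. n9.acc = false  [false]
23. n11.key = 10  [B.depth - 2]
24. n12.lab = "uv"  [terminal]
25. n11.lab = false  [S.key > 10]
26. n11.live = "ruv"  ["r" ++ h.lab]
27. n6.lab = false  [S₂.lab == true]
28. n6.live = "ruvqk"  [S₂.live ++ S₁.live]
29. n13.key = 21  [S₀.key + B.fin + 4]
30. n14.env = "wr"  ["wr"]
31. n15.mk = "kq"  [terminal]
32. n16.lab = "qq"  [terminal]
33. n17.mk = true  [terminal]
34. n14.fin = 0  [len(B.env) - 2]
35. n14.depth = 25  [len(B.env) + 23]
36. n14.acc = false  [e.mk == false]
37. n13.lab = false  [B.fin == S.key]
38. n13.live = "xm"  ["xm"]
39. n0.lab = true  [B.fin == 6]
40. n0.live = "ruvqkxm"  [S₁.live ++ S₂.live]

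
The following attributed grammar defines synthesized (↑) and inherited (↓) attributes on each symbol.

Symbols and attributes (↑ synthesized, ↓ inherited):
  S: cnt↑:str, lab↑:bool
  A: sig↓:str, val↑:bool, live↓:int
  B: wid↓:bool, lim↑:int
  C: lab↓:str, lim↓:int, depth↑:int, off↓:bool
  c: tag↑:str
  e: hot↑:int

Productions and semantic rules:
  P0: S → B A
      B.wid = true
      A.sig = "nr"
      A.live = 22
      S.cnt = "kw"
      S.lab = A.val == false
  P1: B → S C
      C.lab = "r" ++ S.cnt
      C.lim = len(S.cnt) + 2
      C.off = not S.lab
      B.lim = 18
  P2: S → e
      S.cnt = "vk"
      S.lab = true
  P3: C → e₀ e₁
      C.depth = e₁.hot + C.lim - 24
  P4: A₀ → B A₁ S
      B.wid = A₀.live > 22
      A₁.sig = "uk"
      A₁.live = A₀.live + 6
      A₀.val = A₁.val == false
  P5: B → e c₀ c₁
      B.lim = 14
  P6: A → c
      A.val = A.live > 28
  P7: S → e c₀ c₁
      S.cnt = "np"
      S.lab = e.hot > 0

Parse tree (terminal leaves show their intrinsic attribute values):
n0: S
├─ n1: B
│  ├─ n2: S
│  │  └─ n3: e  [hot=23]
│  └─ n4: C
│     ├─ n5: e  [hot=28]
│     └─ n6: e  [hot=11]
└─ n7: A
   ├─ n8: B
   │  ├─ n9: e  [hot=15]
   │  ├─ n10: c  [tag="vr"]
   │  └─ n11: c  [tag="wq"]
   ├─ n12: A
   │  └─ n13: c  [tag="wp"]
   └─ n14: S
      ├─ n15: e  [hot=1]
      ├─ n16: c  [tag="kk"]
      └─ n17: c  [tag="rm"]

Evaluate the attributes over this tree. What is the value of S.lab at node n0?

1. n1.wid = true  [true]
2. n3.hot = 23  [terminal]
3. n2.cnt = "vk"  ["vk"]
4. n2.lab = true  [true]
5. n4.lab = "rvk"  ["r" ++ S.cnt]
6. n4.lim = 4  [len(S.cnt) + 2]
7. n4.off = false  [not S.lab]
8. n5.hot = 28  [terminal]
9. n6.hot = 11  [terminal]
10. n4.depth = -9  [e₁.hot + C.lim - 24]
11. n1.lim = 18  [18]
12. n7.sig = "nr"  ["nr"]
13. n7.live = 22  [22]
14. n8.wid = false  [A₀.live > 22]
15. n9.hot = 15  [terminal]
16. n10.tag = "vr"  [terminal]
17. n11.tag = "wq"  [terminal]
18. n8.lim = 14  [14]
19. n12.sig = "uk"  ["uk"]
20. n12.live = 28  [A₀.live + 6]
21. n13.tag = "wp"  [terminal]
22. n12.val = false  [A.live > 28]
23. n15.hot = 1  [terminal]
24. n16.tag = "kk"  [terminal]
25. n17.tag = "rm"  [terminal]
26. n14.cnt = "np"  ["np"]
27. n14.lab = true  [e.hot > 0]
28. n7.val = true  [A₁.val == false]
29. n0.cnt = "kw"  ["kw"]
30. n0.lab = false  [A.val == false]

false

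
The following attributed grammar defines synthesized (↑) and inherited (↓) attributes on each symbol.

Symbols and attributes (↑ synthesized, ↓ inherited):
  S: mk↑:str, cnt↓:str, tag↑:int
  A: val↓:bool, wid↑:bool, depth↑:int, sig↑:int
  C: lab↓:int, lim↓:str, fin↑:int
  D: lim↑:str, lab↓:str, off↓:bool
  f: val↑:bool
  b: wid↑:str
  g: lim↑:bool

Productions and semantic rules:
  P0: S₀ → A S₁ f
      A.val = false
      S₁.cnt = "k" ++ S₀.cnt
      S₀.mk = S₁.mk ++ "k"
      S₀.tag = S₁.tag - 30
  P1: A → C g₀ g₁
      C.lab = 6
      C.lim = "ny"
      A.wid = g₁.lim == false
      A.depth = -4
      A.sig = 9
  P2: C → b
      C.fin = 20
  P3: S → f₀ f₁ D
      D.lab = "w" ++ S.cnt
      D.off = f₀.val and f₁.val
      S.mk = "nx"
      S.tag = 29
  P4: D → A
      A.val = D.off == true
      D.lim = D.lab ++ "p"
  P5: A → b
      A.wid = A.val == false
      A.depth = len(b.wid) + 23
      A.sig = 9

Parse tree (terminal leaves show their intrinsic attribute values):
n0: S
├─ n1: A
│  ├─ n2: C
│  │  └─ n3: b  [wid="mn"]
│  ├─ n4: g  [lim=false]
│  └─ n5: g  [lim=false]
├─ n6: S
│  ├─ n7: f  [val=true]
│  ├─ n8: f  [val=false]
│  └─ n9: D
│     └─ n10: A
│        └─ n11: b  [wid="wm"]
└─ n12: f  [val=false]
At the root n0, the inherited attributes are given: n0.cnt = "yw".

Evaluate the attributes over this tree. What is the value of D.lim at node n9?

1. n0.cnt = "yw"  [given at root]
2. n1.val = false  [false]
3. n2.lab = 6  [6]
4. n2.lim = "ny"  ["ny"]
5. n3.wid = "mn"  [terminal]
6. n2.fin = 20  [20]
7. n4.lim = false  [terminal]
8. n5.lim = false  [terminal]
9. n1.wid = true  [g₁.lim == false]
10. n1.depth = -4  [-4]
11. n1.sig = 9  [9]
12. n6.cnt = "kyw"  ["k" ++ S₀.cnt]
13. n7.val = true  [terminal]
14. n8.val = false  [terminal]
15. n9.lab = "wkyw"  ["w" ++ S.cnt]
16. n9.off = false  [f₀.val and f₁.val]
17. n10.val = false  [D.off == true]
18. n11.wid = "wm"  [terminal]
19. n10.wid = true  [A.val == false]
20. n10.depth = 25  [len(b.wid) + 23]
21. n10.sig = 9  [9]
22. n9.lim = "wkywp"  [D.lab ++ "p"]
23. n6.mk = "nx"  ["nx"]
24. n6.tag = 29  [29]
25. n12.val = false  [terminal]
26. n0.mk = "nxk"  [S₁.mk ++ "k"]
27. n0.tag = -1  [S₁.tag - 30]

"wkywp"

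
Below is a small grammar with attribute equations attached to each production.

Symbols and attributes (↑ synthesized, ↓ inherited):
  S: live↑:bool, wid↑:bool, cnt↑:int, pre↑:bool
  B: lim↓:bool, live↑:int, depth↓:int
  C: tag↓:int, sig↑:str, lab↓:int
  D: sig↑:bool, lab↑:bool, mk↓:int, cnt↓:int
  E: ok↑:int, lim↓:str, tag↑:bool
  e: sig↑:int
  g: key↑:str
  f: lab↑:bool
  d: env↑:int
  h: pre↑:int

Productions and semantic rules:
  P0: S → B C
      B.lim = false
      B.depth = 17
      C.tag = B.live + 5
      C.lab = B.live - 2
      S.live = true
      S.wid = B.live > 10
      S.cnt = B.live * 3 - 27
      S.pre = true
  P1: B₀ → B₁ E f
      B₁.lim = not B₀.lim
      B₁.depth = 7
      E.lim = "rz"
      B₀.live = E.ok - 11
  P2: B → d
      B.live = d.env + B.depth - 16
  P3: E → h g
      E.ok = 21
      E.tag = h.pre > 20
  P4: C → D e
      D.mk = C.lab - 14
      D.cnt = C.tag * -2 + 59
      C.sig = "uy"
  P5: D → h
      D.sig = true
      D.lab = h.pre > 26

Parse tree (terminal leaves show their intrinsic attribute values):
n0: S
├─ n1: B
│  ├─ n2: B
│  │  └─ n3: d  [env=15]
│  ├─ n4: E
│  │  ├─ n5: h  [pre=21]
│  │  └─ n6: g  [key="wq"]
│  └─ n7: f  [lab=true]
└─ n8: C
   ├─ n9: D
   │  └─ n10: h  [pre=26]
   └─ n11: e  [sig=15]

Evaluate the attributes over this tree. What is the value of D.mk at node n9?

1. n1.lim = false  [false]
2. n1.depth = 17  [17]
3. n2.lim = true  [not B₀.lim]
4. n2.depth = 7  [7]
5. n3.env = 15  [terminal]
6. n2.live = 6  [d.env + B.depth - 16]
7. n4.lim = "rz"  ["rz"]
8. n5.pre = 21  [terminal]
9. n6.key = "wq"  [terminal]
10. n4.ok = 21  [21]
11. n4.tag = true  [h.pre > 20]
12. n7.lab = true  [terminal]
13. n1.live = 10  [E.ok - 11]
14. n8.tag = 15  [B.live + 5]
15. n8.lab = 8  [B.live - 2]
16. n9.mk = -6  [C.lab - 14]
17. n9.cnt = 29  [C.tag * -2 + 59]
18. n10.pre = 26  [terminal]
19. n9.sig = true  [true]
20. n9.lab = false  [h.pre > 26]
21. n11.sig = 15  [terminal]
22. n8.sig = "uy"  ["uy"]
23. n0.live = true  [true]
24. n0.wid = false  [B.live > 10]
25. n0.cnt = 3  [B.live * 3 - 27]
26. n0.pre = true  [true]

-6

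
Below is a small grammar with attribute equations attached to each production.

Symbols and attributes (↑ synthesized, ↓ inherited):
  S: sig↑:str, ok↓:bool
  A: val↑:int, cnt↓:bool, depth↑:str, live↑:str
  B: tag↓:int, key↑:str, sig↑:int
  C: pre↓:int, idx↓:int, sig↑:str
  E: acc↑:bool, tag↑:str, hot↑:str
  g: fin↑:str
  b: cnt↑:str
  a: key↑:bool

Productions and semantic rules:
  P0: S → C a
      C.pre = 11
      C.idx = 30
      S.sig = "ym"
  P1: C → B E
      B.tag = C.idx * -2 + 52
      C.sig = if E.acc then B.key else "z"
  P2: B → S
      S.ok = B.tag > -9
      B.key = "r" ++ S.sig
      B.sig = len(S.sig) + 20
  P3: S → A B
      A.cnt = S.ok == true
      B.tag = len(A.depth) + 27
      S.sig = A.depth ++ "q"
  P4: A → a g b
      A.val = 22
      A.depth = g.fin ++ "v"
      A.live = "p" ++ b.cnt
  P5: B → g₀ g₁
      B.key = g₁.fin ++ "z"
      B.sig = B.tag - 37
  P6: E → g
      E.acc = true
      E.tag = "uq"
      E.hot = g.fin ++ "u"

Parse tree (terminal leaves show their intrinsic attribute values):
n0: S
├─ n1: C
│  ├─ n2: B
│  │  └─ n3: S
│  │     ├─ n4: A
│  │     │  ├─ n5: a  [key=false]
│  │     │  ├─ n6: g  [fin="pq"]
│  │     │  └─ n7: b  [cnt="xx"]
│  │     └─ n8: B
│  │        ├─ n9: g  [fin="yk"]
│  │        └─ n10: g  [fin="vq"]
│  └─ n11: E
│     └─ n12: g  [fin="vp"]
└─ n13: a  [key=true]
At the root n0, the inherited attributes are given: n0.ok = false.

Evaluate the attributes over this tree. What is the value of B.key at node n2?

"rpqvq"

1. n0.ok = false  [given at root]
2. n1.pre = 11  [11]
3. n1.idx = 30  [30]
4. n2.tag = -8  [C.idx * -2 + 52]
5. n3.ok = true  [B.tag > -9]
6. n4.cnt = true  [S.ok == true]
7. n5.key = false  [terminal]
8. n6.fin = "pq"  [terminal]
9. n7.cnt = "xx"  [terminal]
10. n4.val = 22  [22]
11. n4.depth = "pqv"  [g.fin ++ "v"]
12. n4.live = "pxx"  ["p" ++ b.cnt]
13. n8.tag = 30  [len(A.depth) + 27]
14. n9.fin = "yk"  [terminal]
15. n10.fin = "vq"  [terminal]
16. n8.key = "vqz"  [g₁.fin ++ "z"]
17. n8.sig = -7  [B.tag - 37]
18. n3.sig = "pqvq"  [A.depth ++ "q"]
19. n2.key = "rpqvq"  ["r" ++ S.sig]
20. n2.sig = 24  [len(S.sig) + 20]
21. n12.fin = "vp"  [terminal]
22. n11.acc = true  [true]
23. n11.tag = "uq"  ["uq"]
24. n11.hot = "vpu"  [g.fin ++ "u"]
25. n1.sig = "rpqvq"  [if E.acc then B.key else "z"]
26. n13.key = true  [terminal]
27. n0.sig = "ym"  ["ym"]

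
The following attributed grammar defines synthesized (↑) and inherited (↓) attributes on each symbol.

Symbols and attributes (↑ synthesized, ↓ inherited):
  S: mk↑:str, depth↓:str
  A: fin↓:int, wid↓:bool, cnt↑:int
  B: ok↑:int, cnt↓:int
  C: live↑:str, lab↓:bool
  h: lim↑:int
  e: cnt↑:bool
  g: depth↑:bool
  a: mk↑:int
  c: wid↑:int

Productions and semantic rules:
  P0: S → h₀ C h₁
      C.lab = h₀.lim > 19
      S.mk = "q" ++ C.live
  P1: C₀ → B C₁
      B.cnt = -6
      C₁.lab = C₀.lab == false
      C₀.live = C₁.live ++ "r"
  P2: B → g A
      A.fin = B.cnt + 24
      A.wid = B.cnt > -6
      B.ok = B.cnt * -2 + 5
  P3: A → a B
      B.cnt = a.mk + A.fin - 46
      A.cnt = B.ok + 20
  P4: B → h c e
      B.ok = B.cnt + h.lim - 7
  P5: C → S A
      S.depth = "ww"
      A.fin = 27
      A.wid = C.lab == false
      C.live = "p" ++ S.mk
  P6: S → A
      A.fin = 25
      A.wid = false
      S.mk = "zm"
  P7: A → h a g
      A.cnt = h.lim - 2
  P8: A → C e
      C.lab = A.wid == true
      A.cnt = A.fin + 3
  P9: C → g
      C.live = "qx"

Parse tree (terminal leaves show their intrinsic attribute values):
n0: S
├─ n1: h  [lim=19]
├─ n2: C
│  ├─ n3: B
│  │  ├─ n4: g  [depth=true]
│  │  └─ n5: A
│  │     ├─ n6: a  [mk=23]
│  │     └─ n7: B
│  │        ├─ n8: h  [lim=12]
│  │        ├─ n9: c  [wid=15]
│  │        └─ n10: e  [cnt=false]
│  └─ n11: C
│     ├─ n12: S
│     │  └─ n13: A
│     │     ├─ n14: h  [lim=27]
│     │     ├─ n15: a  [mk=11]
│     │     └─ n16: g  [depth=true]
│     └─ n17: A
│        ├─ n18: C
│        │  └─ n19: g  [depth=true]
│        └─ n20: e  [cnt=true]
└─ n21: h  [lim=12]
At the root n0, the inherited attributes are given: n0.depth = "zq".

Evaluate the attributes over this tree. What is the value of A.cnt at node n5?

1. n0.depth = "zq"  [given at root]
2. n1.lim = 19  [terminal]
3. n2.lab = false  [h₀.lim > 19]
4. n3.cnt = -6  [-6]
5. n4.depth = true  [terminal]
6. n5.fin = 18  [B.cnt + 24]
7. n5.wid = false  [B.cnt > -6]
8. n6.mk = 23  [terminal]
9. n7.cnt = -5  [a.mk + A.fin - 46]
10. n8.lim = 12  [terminal]
11. n9.wid = 15  [terminal]
12. n10.cnt = false  [terminal]
13. n7.ok = 0  [B.cnt + h.lim - 7]
14. n5.cnt = 20  [B.ok + 20]
15. n3.ok = 17  [B.cnt * -2 + 5]
16. n11.lab = true  [C₀.lab == false]
17. n12.depth = "ww"  ["ww"]
18. n13.fin = 25  [25]
19. n13.wid = false  [false]
20. n14.lim = 27  [terminal]
21. n15.mk = 11  [terminal]
22. n16.depth = true  [terminal]
23. n13.cnt = 25  [h.lim - 2]
24. n12.mk = "zm"  ["zm"]
25. n17.fin = 27  [27]
26. n17.wid = false  [C.lab == false]
27. n18.lab = false  [A.wid == true]
28. n19.depth = true  [terminal]
29. n18.live = "qx"  ["qx"]
30. n20.cnt = true  [terminal]
31. n17.cnt = 30  [A.fin + 3]
32. n11.live = "pzm"  ["p" ++ S.mk]
33. n2.live = "pzmr"  [C₁.live ++ "r"]
34. n21.lim = 12  [terminal]
35. n0.mk = "qpzmr"  ["q" ++ C.live]

20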